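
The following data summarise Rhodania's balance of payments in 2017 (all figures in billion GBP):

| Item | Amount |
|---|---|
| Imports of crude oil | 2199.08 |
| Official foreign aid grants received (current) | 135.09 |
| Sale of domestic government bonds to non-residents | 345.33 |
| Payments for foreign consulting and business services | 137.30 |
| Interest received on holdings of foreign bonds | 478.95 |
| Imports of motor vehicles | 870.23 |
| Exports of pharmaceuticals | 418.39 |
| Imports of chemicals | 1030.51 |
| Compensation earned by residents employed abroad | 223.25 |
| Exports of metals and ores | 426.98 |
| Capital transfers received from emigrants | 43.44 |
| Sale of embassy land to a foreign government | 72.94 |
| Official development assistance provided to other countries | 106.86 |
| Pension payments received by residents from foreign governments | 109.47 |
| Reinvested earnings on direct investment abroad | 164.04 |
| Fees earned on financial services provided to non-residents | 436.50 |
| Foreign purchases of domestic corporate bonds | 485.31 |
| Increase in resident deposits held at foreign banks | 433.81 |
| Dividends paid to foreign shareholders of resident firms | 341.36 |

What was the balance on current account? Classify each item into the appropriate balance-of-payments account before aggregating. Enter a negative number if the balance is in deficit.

Goods: 418.39 - 2199.08 - 870.23 - 1030.51 + 426.98 = -3254.45
Services: -137.30 + 436.50 = 299.20
Primary income: 478.95 + 223.25 - 341.36 + 164.04 = 524.88
Secondary income: 135.09 + 109.47 - 106.86 = 137.70
Current account = (-3254.45) + 299.20 + 524.88 + 137.70 = -2292.67
(Excluded from the current account — financial account: sale of domestic government bonds to non-residents 345.33, foreign purchases of domestic corporate bonds 485.31, increase in resident deposits held at foreign banks 433.81; capital account: capital transfers received from emigrants 43.44, sale of embassy land to a foreign government 72.94.)

-2292.67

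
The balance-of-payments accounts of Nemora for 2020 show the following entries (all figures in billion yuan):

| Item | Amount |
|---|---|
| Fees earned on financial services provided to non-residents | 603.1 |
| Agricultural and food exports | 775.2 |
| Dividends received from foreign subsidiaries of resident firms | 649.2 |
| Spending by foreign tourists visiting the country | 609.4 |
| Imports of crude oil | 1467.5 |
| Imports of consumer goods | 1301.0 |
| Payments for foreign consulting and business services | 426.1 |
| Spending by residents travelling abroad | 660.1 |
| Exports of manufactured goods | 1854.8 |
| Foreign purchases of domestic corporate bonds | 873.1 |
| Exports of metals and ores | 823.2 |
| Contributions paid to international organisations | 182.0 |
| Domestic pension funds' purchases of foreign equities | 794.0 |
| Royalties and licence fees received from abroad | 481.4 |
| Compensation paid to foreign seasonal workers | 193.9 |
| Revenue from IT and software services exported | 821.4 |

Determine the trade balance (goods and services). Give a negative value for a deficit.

Goods: -1301.0 + 823.2 + 775.2 + 1854.8 - 1467.5 = 684.7
Services: 481.4 - 660.1 + 603.1 - 426.1 + 609.4 + 821.4 = 1429.1
Trade balance = 684.7 + 1429.1 = 2113.8
(Excluded from the trade balance — primary income: dividends received from foreign subsidiaries of resident firms 649.2, compensation paid to foreign seasonal workers 193.9; financial account: foreign purchases of domestic corporate bonds 873.1, domestic pension funds' purchases of foreign equities 794.0; secondary income: contributions paid to international organisations 182.0.)

2113.8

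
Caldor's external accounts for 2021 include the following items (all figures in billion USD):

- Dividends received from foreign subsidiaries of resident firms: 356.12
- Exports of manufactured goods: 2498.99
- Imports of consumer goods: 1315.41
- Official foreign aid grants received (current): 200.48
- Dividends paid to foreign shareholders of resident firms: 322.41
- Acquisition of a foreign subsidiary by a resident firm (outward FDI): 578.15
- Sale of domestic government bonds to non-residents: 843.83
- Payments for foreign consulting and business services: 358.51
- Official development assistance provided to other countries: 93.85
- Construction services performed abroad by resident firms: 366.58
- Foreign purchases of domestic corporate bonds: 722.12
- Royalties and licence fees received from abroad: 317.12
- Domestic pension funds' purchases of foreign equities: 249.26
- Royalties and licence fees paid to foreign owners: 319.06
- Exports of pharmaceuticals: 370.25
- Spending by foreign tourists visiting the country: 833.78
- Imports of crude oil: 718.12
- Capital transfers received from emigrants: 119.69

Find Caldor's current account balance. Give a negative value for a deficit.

1815.96

Goods: 2498.99 + 370.25 - 1315.41 - 718.12 = 835.71
Services: -319.06 + 317.12 + 833.78 + 366.58 - 358.51 = 839.91
Primary income: 356.12 - 322.41 = 33.71
Secondary income: 200.48 - 93.85 = 106.63
Current account = 835.71 + 839.91 + 33.71 + 106.63 = 1815.96
(Excluded from the current account — financial account: acquisition of a foreign subsidiary by a resident firm (outward FDI) 578.15, sale of domestic government bonds to non-residents 843.83, foreign purchases of domestic corporate bonds 722.12, domestic pension funds' purchases of foreign equities 249.26; capital account: capital transfers received from emigrants 119.69.)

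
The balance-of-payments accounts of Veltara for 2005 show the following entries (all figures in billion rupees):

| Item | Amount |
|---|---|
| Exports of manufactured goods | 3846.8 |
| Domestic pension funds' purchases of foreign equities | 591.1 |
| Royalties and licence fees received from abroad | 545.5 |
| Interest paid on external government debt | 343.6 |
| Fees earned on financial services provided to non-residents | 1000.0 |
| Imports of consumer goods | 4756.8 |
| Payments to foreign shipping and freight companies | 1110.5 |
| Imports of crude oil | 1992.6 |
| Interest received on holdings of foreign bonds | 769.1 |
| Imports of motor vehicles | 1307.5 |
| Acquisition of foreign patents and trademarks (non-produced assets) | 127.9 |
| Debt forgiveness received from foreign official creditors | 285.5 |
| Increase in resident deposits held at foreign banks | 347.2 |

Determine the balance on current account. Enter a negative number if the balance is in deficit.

-3349.6

Goods: -4756.8 + 3846.8 - 1992.6 - 1307.5 = -4210.1
Services: 545.5 - 1110.5 + 1000.0 = 435.0
Primary income: -343.6 + 769.1 = 425.5
Current account = (-4210.1) + 435.0 + 425.5 = -3349.6
(Excluded from the current account — financial account: domestic pension funds' purchases of foreign equities 591.1, increase in resident deposits held at foreign banks 347.2; capital account: acquisition of foreign patents and trademarks (non-produced assets) 127.9, debt forgiveness received from foreign official creditors 285.5.)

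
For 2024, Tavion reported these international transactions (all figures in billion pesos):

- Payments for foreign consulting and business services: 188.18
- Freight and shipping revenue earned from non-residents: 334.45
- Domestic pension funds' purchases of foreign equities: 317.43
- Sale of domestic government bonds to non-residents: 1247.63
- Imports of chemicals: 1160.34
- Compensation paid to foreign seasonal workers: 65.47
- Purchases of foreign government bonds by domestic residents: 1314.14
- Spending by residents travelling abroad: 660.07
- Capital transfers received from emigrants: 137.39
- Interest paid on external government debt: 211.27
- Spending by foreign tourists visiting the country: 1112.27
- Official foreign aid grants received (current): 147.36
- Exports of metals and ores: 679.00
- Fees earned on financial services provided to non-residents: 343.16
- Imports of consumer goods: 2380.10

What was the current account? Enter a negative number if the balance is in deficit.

Goods: -1160.34 + 679.00 - 2380.10 = -2861.44
Services: 1112.27 - 188.18 + 343.16 - 660.07 + 334.45 = 941.63
Primary income: -65.47 - 211.27 = -276.74
Secondary income: 147.36
Current account = (-2861.44) + 941.63 + (-276.74) + 147.36 = -2049.19
(Excluded from the current account — financial account: domestic pension funds' purchases of foreign equities 317.43, sale of domestic government bonds to non-residents 1247.63, purchases of foreign government bonds by domestic residents 1314.14; capital account: capital transfers received from emigrants 137.39.)

-2049.19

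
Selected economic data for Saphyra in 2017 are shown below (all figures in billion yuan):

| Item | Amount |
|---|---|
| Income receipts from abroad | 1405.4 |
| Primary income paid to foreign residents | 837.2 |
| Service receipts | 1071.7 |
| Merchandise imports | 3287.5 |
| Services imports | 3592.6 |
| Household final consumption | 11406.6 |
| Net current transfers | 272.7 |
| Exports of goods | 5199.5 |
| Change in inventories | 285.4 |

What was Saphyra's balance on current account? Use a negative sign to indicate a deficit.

232.0

Goods balance = 5199.5 - 3287.5 = 1912.0
Services balance = 1071.7 - 3592.6 = -2520.9
Trade balance (goods + services) = 1912.0 + (-2520.9) = -608.9
Net primary income = 1405.4 - 837.2 = 568.2
Net secondary income = 272.7
Current account = -608.9 + 568.2 + 272.7 = 232.0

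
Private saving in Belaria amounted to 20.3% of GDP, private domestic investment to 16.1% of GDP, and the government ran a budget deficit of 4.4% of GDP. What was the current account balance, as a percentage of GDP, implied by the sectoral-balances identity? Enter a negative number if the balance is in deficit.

By the sectoral-balances identity, CA = (S_private - I) + (T - G).
Private balance = 20.3 - 16.1 = 4.2
Government balance (T - G) = -4.4
CA = 4.2 + (-4.4) = -0.2

-0.2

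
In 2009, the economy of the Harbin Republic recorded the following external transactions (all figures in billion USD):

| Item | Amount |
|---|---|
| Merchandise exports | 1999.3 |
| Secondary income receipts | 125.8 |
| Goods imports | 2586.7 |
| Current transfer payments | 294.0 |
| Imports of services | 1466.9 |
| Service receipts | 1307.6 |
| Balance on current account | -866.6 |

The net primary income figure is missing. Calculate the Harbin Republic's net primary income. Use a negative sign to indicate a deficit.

Current account = goods balance + services balance + net primary income + net secondary income
Sum of the known components = -914.9
Net primary income = CA - (known components) = -866.6 - (-914.9) = 48.3

48.3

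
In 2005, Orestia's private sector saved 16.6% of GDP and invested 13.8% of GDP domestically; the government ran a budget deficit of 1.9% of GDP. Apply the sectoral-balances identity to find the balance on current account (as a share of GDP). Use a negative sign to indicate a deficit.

By the sectoral-balances identity, CA = (S_private - I) + (T - G).
Private balance = 16.6 - 13.8 = 2.8
Government balance (T - G) = -1.9
CA = 2.8 + (-1.9) = 0.9

0.9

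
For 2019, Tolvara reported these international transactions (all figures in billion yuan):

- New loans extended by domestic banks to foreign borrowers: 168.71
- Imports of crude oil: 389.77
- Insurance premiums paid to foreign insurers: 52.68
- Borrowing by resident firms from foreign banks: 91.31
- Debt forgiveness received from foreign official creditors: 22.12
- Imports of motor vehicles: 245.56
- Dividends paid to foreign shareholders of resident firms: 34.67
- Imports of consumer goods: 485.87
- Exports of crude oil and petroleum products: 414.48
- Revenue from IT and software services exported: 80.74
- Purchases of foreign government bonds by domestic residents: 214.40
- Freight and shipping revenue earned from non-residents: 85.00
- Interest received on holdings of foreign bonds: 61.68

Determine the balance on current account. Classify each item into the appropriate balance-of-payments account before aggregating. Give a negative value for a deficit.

Goods: -389.77 - 485.87 + 414.48 - 245.56 = -706.72
Services: 85.00 + 80.74 - 52.68 = 113.06
Primary income: 61.68 - 34.67 = 27.01
Current account = (-706.72) + 113.06 + 27.01 = -566.65
(Excluded from the current account — financial account: new loans extended by domestic banks to foreign borrowers 168.71, borrowing by resident firms from foreign banks 91.31, purchases of foreign government bonds by domestic residents 214.40; capital account: debt forgiveness received from foreign official creditors 22.12.)

-566.65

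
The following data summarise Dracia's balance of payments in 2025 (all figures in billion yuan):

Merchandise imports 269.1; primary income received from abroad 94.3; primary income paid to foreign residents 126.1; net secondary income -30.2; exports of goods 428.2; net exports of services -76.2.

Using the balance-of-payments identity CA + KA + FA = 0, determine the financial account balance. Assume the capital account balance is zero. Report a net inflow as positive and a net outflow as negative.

-20.9

Goods balance = 428.2 - 269.1 = 159.1
Services balance = -76.2
Trade balance (goods + services) = 159.1 + (-76.2) = 82.9
Net primary income = 94.3 - 126.1 = -31.8
Net secondary income = -30.2
Current account = 82.9 + (-31.8) + (-30.2) = 20.9
Financial account = -(20.9) = -20.9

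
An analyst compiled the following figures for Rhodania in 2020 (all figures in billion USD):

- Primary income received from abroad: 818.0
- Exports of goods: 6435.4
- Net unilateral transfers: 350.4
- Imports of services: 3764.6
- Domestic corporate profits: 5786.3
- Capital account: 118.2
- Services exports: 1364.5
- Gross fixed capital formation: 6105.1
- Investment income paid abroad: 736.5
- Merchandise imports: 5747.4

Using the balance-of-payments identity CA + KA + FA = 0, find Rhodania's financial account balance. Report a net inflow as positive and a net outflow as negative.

Goods balance = 6435.4 - 5747.4 = 688.0
Services balance = 1364.5 - 3764.6 = -2400.1
Trade balance (goods + services) = 688.0 + (-2400.1) = -1712.1
Net primary income = 818.0 - 736.5 = 81.5
Net secondary income = 350.4
Current account = -1712.1 + 81.5 + 350.4 = -1280.2
Financial account = -(-1280.2 + 118.2) = 1162.0

1162.0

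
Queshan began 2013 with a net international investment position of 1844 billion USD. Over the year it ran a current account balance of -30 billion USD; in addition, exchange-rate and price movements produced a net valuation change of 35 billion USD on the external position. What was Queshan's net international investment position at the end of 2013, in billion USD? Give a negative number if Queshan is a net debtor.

1849

Change in NIIP = current account + net valuation change = -30 + 35 = 5
End-of-year NIIP = 1844 + 5 = 1849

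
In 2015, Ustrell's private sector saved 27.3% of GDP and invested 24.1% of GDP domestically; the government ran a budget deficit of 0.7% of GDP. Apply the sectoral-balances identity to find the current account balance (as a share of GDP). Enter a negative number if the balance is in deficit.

By the sectoral-balances identity, CA = (S_private - I) + (T - G).
Private balance = 27.3 - 24.1 = 3.2
Government balance (T - G) = -0.7
CA = 3.2 + (-0.7) = 2.5

2.5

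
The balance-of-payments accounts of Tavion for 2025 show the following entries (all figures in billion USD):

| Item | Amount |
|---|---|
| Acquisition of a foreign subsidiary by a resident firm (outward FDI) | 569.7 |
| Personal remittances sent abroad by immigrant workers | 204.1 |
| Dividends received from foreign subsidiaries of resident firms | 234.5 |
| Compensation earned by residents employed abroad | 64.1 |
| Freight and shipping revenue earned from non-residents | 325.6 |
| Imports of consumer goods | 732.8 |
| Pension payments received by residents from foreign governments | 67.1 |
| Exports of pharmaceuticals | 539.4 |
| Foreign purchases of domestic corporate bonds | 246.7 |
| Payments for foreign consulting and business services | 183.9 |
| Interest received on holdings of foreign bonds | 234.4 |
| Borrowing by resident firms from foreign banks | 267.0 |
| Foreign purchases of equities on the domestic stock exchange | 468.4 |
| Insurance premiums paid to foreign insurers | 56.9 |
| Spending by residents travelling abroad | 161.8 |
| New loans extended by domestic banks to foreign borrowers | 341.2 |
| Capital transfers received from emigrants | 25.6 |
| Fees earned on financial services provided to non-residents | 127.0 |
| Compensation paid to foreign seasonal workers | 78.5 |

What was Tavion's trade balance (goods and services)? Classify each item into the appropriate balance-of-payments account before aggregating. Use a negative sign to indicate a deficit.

Goods: -732.8 + 539.4 = -193.4
Services: -183.9 + 127.0 - 161.8 - 56.9 + 325.6 = 50.0
Trade balance = -193.4 + 50.0 = -143.4
(Excluded from the trade balance — financial account: acquisition of a foreign subsidiary by a resident firm (outward FDI) 569.7, foreign purchases of domestic corporate bonds 246.7, borrowing by resident firms from foreign banks 267.0, foreign purchases of equities on the domestic stock exchange 468.4, new loans extended by domestic banks to foreign borrowers 341.2; secondary income: personal remittances sent abroad by immigrant workers 204.1, pension payments received by residents from foreign governments 67.1; primary income: dividends received from foreign subsidiaries of resident firms 234.5, compensation earned by residents employed abroad 64.1, interest received on holdings of foreign bonds 234.4, compensation paid to foreign seasonal workers 78.5; capital account: capital transfers received from emigrants 25.6.)

-143.4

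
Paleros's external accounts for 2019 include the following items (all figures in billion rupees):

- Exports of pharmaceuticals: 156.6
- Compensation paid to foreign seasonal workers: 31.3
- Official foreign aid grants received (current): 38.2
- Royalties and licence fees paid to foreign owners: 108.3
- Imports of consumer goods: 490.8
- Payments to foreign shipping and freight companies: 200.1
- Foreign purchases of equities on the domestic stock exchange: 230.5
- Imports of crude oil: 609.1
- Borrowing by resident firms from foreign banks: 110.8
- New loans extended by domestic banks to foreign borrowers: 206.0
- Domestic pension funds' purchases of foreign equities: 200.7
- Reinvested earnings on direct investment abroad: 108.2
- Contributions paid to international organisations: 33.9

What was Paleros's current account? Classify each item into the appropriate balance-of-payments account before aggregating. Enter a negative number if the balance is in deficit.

-1170.5

Goods: -609.1 - 490.8 + 156.6 = -943.3
Services: -200.1 - 108.3 = -308.4
Primary income: -31.3 + 108.2 = 76.9
Secondary income: 38.2 - 33.9 = 4.3
Current account = (-943.3) + (-308.4) + 76.9 + 4.3 = -1170.5
(Excluded from the current account — financial account: foreign purchases of equities on the domestic stock exchange 230.5, borrowing by resident firms from foreign banks 110.8, new loans extended by domestic banks to foreign borrowers 206.0, domestic pension funds' purchases of foreign equities 200.7.)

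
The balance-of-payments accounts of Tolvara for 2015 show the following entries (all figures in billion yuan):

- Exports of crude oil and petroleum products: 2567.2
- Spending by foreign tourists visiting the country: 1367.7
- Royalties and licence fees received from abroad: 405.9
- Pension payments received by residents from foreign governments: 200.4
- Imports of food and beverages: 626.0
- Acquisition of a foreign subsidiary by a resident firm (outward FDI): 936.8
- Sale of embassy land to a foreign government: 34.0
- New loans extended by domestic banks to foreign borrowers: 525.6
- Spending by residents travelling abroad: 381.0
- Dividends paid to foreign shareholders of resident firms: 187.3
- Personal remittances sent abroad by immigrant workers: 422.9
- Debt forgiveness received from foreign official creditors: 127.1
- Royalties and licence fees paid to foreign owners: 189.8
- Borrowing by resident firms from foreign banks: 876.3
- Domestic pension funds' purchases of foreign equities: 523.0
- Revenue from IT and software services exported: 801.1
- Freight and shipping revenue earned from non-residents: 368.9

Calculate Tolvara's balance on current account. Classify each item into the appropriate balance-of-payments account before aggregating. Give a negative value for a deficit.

3904.2

Goods: -626.0 + 2567.2 = 1941.2
Services: 405.9 + 801.1 - 189.8 + 368.9 - 381.0 + 1367.7 = 2372.8
Primary income: -187.3
Secondary income: 200.4 - 422.9 = -222.5
Current account = 1941.2 + 2372.8 + (-187.3) + (-222.5) = 3904.2
(Excluded from the current account — financial account: acquisition of a foreign subsidiary by a resident firm (outward FDI) 936.8, new loans extended by domestic banks to foreign borrowers 525.6, borrowing by resident firms from foreign banks 876.3, domestic pension funds' purchases of foreign equities 523.0; capital account: sale of embassy land to a foreign government 34.0, debt forgiveness received from foreign official creditors 127.1.)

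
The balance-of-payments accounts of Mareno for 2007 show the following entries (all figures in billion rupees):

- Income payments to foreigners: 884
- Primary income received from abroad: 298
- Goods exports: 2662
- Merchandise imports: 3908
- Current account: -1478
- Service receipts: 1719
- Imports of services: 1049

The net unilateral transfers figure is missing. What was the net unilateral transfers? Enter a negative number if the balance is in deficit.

Current account = goods balance + services balance + net primary income + net secondary income
Sum of the known components = -1162
Net unilateral transfers = CA - (known components) = -1478 - (-1162) = -316

-316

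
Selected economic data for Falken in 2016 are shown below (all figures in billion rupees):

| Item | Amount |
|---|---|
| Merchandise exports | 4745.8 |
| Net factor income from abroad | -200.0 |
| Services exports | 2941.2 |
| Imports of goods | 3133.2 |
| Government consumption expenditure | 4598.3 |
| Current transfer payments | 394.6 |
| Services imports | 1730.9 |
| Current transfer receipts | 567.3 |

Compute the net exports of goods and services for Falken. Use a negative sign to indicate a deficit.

2822.9

Goods balance = 4745.8 - 3133.2 = 1612.6
Services balance = 2941.2 - 1730.9 = 1210.3
Trade balance (goods + services) = 1612.6 + 1210.3 = 2822.9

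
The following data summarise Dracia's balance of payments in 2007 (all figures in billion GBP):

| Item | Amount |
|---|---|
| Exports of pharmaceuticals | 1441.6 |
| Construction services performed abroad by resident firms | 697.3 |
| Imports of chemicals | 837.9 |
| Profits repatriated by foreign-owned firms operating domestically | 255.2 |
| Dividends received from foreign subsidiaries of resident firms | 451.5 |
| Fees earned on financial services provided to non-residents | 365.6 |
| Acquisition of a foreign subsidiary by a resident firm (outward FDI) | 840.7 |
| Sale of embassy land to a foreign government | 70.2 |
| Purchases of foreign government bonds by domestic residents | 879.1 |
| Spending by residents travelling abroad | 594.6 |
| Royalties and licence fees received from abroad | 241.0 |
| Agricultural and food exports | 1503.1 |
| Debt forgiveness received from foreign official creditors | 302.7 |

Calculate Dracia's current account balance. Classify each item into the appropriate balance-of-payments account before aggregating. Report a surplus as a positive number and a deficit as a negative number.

3012.4

Goods: -837.9 + 1441.6 + 1503.1 = 2106.8
Services: 365.6 + 241.0 - 594.6 + 697.3 = 709.3
Primary income: -255.2 + 451.5 = 196.3
Current account = 2106.8 + 709.3 + 196.3 = 3012.4
(Excluded from the current account — financial account: acquisition of a foreign subsidiary by a resident firm (outward FDI) 840.7, purchases of foreign government bonds by domestic residents 879.1; capital account: sale of embassy land to a foreign government 70.2, debt forgiveness received from foreign official creditors 302.7.)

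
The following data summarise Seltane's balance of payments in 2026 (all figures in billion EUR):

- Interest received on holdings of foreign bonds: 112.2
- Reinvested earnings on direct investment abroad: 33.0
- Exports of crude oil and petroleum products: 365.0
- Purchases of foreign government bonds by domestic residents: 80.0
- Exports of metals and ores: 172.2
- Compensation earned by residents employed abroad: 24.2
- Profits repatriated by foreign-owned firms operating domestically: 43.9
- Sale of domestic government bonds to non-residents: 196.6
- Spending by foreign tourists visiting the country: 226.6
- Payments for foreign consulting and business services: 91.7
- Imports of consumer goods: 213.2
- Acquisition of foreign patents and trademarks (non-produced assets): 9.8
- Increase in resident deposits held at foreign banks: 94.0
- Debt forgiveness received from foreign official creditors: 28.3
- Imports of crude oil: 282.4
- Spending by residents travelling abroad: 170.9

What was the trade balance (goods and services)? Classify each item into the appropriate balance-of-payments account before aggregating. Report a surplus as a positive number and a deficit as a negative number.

5.6

Goods: -213.2 + 172.2 - 282.4 + 365.0 = 41.6
Services: 226.6 - 170.9 - 91.7 = -36.0
Trade balance = 41.6 + (-36.0) = 5.6
(Excluded from the trade balance — primary income: interest received on holdings of foreign bonds 112.2, reinvested earnings on direct investment abroad 33.0, compensation earned by residents employed abroad 24.2, profits repatriated by foreign-owned firms operating domestically 43.9; financial account: purchases of foreign government bonds by domestic residents 80.0, sale of domestic government bonds to non-residents 196.6, increase in resident deposits held at foreign banks 94.0; capital account: acquisition of foreign patents and trademarks (non-produced assets) 9.8, debt forgiveness received from foreign official creditors 28.3.)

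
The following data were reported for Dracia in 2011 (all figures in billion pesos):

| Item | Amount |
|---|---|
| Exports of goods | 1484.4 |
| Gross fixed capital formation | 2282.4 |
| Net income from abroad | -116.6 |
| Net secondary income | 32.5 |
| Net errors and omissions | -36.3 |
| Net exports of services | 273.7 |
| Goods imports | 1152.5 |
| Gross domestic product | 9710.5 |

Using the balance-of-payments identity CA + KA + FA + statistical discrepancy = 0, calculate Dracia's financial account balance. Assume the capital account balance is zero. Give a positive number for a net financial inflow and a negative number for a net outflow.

-485.2

Goods balance = 1484.4 - 1152.5 = 331.9
Services balance = 273.7
Trade balance (goods + services) = 331.9 + 273.7 = 605.6
Net primary income = -116.6
Net secondary income = 32.5
Current account = 605.6 + (-116.6) + 32.5 = 521.5
Financial account = -(521.5 + (-36.3)) = -485.2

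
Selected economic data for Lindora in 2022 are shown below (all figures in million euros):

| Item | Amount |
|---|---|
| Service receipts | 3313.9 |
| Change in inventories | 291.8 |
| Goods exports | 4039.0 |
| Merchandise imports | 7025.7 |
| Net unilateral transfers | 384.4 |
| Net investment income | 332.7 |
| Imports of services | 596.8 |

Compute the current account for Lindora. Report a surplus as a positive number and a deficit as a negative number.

447.5

Goods balance = 4039.0 - 7025.7 = -2986.7
Services balance = 3313.9 - 596.8 = 2717.1
Trade balance (goods + services) = -2986.7 + 2717.1 = -269.6
Net primary income = 332.7
Net secondary income = 384.4
Current account = -269.6 + 332.7 + 384.4 = 447.5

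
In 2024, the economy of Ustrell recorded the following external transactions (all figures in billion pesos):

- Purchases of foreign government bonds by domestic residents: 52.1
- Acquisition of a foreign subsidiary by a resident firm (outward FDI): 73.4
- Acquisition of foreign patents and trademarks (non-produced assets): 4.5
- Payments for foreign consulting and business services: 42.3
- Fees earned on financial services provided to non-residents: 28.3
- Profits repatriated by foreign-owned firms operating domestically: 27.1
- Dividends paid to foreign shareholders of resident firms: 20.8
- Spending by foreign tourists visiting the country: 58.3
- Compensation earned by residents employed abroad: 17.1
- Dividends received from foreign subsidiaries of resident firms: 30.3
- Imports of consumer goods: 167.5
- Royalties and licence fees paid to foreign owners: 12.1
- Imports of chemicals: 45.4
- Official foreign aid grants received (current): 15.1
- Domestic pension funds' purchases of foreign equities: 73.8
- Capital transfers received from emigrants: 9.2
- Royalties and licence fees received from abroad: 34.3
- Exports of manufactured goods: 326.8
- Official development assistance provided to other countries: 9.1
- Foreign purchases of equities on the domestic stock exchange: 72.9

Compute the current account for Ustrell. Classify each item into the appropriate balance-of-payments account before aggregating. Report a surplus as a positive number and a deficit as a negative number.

185.9

Goods: -167.5 - 45.4 + 326.8 = 113.9
Services: -12.1 + 28.3 - 42.3 + 58.3 + 34.3 = 66.5
Primary income: 17.1 + 30.3 - 20.8 - 27.1 = -0.5
Secondary income: 15.1 - 9.1 = 6.0
Current account = 113.9 + 66.5 + (-0.5) + 6.0 = 185.9
(Excluded from the current account — financial account: purchases of foreign government bonds by domestic residents 52.1, acquisition of a foreign subsidiary by a resident firm (outward FDI) 73.4, domestic pension funds' purchases of foreign equities 73.8, foreign purchases of equities on the domestic stock exchange 72.9; capital account: acquisition of foreign patents and trademarks (non-produced assets) 4.5, capital transfers received from emigrants 9.2.)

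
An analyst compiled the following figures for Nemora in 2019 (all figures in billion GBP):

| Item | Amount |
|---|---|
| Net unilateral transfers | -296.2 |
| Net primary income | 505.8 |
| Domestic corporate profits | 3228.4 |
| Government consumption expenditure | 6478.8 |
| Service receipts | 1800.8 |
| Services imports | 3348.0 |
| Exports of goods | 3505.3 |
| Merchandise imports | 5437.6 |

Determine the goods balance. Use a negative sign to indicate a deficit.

-1932.3

Goods balance = 3505.3 - 5437.6 = -1932.3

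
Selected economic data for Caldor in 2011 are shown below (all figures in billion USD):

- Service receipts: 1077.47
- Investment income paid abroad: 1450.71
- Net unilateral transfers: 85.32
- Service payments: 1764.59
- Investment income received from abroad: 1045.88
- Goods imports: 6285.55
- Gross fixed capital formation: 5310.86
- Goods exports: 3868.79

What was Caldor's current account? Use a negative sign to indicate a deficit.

Goods balance = 3868.79 - 6285.55 = -2416.76
Services balance = 1077.47 - 1764.59 = -687.12
Trade balance (goods + services) = -2416.76 + (-687.12) = -3103.88
Net primary income = 1045.88 - 1450.71 = -404.83
Net secondary income = 85.32
Current account = -3103.88 + (-404.83) + 85.32 = -3423.39

-3423.39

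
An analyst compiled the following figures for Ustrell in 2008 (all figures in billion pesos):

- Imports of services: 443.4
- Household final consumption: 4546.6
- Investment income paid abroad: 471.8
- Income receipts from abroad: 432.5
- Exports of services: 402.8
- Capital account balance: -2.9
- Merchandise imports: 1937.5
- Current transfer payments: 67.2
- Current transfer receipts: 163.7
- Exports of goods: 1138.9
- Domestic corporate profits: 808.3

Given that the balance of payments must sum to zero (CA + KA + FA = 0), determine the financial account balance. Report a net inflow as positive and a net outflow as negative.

Goods balance = 1138.9 - 1937.5 = -798.6
Services balance = 402.8 - 443.4 = -40.6
Trade balance (goods + services) = -798.6 + (-40.6) = -839.2
Net primary income = 432.5 - 471.8 = -39.3
Net secondary income = 163.7 - 67.2 = 96.5
Current account = -839.2 + (-39.3) + 96.5 = -782.0
Financial account = -(-782.0 + (-2.9)) = 784.9

784.9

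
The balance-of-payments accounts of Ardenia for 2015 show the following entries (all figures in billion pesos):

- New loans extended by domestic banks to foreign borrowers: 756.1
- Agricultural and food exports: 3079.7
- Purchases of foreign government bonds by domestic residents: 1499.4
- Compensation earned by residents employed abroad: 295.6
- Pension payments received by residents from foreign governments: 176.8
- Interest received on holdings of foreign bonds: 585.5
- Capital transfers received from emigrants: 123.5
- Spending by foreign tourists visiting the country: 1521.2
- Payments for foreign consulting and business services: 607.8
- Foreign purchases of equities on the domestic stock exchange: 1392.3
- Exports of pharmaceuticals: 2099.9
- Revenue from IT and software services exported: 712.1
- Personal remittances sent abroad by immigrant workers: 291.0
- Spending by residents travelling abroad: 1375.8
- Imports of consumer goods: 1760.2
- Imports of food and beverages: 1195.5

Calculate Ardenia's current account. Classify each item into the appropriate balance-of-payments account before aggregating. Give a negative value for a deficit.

3240.5

Goods: -1760.2 + 2099.9 - 1195.5 + 3079.7 = 2223.9
Services: 712.1 - 1375.8 - 607.8 + 1521.2 = 249.7
Primary income: 585.5 + 295.6 = 881.1
Secondary income: -291.0 + 176.8 = -114.2
Current account = 2223.9 + 249.7 + 881.1 + (-114.2) = 3240.5
(Excluded from the current account — financial account: new loans extended by domestic banks to foreign borrowers 756.1, purchases of foreign government bonds by domestic residents 1499.4, foreign purchases of equities on the domestic stock exchange 1392.3; capital account: capital transfers received from emigrants 123.5.)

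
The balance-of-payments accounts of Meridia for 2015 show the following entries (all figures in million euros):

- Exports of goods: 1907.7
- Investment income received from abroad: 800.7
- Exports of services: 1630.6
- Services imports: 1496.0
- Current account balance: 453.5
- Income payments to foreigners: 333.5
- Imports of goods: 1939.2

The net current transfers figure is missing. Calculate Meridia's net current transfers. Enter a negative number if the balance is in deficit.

-116.8

Current account = goods balance + services balance + net primary income + net secondary income
Sum of the known components = 570.3
Net current transfers = CA - (known components) = 453.5 - 570.3 = -116.8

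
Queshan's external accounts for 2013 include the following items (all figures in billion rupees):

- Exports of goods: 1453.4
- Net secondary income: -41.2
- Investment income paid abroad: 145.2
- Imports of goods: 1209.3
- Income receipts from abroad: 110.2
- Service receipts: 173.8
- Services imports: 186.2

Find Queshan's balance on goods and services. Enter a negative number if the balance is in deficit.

231.7

Goods balance = 1453.4 - 1209.3 = 244.1
Services balance = 173.8 - 186.2 = -12.4
Trade balance (goods + services) = 244.1 + (-12.4) = 231.7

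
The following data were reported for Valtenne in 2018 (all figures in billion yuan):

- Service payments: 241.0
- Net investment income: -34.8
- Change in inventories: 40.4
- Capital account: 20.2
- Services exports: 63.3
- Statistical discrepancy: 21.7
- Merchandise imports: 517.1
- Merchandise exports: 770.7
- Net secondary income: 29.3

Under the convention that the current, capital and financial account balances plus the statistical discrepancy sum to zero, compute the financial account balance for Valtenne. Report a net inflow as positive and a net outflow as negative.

-112.3

Goods balance = 770.7 - 517.1 = 253.6
Services balance = 63.3 - 241.0 = -177.7
Trade balance (goods + services) = 253.6 + (-177.7) = 75.9
Net primary income = -34.8
Net secondary income = 29.3
Current account = 75.9 + (-34.8) + 29.3 = 70.4
Financial account = -(70.4 + 20.2 + 21.7) = -112.3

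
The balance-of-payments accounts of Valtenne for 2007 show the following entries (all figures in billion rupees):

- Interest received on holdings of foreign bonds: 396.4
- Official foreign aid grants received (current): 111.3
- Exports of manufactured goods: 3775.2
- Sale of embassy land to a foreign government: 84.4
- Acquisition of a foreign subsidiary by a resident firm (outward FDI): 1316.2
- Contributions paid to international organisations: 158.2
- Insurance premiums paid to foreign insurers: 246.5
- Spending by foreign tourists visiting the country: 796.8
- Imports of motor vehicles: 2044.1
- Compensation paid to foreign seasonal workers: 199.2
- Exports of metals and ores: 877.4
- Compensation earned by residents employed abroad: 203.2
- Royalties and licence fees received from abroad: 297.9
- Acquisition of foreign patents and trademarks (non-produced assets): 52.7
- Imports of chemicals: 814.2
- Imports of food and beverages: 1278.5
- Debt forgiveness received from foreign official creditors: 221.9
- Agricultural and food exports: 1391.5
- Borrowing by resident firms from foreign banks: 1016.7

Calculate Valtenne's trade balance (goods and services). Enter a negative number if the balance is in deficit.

2755.5

Goods: 3775.2 - 814.2 + 1391.5 - 1278.5 - 2044.1 + 877.4 = 1907.3
Services: 796.8 + 297.9 - 246.5 = 848.2
Trade balance = 1907.3 + 848.2 = 2755.5
(Excluded from the trade balance — primary income: interest received on holdings of foreign bonds 396.4, compensation paid to foreign seasonal workers 199.2, compensation earned by residents employed abroad 203.2; secondary income: official foreign aid grants received (current) 111.3, contributions paid to international organisations 158.2; capital account: sale of embassy land to a foreign government 84.4, acquisition of foreign patents and trademarks (non-produced assets) 52.7, debt forgiveness received from foreign official creditors 221.9; financial account: acquisition of a foreign subsidiary by a resident firm (outward FDI) 1316.2, borrowing by resident firms from foreign banks 1016.7.)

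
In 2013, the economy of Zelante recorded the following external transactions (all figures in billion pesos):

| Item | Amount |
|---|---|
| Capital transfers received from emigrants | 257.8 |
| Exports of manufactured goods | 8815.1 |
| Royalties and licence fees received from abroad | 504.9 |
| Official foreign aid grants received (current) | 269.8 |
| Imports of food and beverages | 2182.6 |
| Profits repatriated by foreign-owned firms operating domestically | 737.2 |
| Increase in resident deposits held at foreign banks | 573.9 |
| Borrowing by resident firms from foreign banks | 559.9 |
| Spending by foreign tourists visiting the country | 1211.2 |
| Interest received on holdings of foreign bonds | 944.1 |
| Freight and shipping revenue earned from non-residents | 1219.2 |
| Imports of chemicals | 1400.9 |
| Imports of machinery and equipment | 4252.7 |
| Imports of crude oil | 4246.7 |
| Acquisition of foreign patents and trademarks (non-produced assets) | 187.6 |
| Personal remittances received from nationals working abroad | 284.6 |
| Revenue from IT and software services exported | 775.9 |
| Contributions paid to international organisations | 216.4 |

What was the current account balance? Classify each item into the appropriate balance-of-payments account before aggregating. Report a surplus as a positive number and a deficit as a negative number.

Goods: -4252.7 - 1400.9 - 2182.6 + 8815.1 - 4246.7 = -3267.8
Services: 1211.2 + 775.9 + 1219.2 + 504.9 = 3711.2
Primary income: 944.1 - 737.2 = 206.9
Secondary income: -216.4 + 269.8 + 284.6 = 338.0
Current account = (-3267.8) + 3711.2 + 206.9 + 338.0 = 988.3
(Excluded from the current account — capital account: capital transfers received from emigrants 257.8, acquisition of foreign patents and trademarks (non-produced assets) 187.6; financial account: increase in resident deposits held at foreign banks 573.9, borrowing by resident firms from foreign banks 559.9.)

988.3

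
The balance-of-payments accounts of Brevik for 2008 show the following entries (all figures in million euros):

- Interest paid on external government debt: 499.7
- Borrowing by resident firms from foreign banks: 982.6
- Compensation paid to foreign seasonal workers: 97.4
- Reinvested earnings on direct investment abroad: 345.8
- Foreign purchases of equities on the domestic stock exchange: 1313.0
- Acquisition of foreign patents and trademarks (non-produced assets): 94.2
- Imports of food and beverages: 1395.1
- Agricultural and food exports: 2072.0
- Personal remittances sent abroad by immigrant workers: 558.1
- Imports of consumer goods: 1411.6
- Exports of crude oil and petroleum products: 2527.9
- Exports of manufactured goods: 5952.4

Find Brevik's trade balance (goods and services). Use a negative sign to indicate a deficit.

7745.6

Goods: -1395.1 + 5952.4 + 2072.0 + 2527.9 - 1411.6 = 7745.6
Trade balance = 7745.6 + 0.0 = 7745.6
(Excluded from the trade balance — primary income: interest paid on external government debt 499.7, compensation paid to foreign seasonal workers 97.4, reinvested earnings on direct investment abroad 345.8; financial account: borrowing by resident firms from foreign banks 982.6, foreign purchases of equities on the domestic stock exchange 1313.0; capital account: acquisition of foreign patents and trademarks (non-produced assets) 94.2; secondary income: personal remittances sent abroad by immigrant workers 558.1.)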